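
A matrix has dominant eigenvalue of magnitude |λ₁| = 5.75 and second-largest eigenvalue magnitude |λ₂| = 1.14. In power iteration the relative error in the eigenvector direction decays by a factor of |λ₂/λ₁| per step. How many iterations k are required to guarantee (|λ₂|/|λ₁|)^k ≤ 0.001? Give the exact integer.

|λ₂/λ₁| = 1.14/5.75 = 0.19826
Need k ≥ ln(0.001) / ln(0.19826) = -6.9078 / -1.6182 ≈ 4.269
Smallest integer k satisfying the bound: 5

5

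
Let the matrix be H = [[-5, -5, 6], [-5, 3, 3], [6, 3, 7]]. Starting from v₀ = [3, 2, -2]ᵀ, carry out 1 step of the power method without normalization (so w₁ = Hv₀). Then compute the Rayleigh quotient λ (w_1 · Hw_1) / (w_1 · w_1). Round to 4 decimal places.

λ ≈ -9.6576

w1 = Hv₀ = ((-5)·3 + (-5)·2 + 6·(-2); (-5)·3 + 3·2 + 3·(-2); 6·3 + 3·2 + 7·(-2)) = (-37, -15, 10)
Hw1 = (320, 170, -197)
w1·Hw1 = (-37)·320 + (-15)·170 + 10·(-197) = -16360; w1·w1 = (-37)·(-37) + (-15)·(-15) + 10·10 = 1694
λ ≈ -16360/1694 = -9.6576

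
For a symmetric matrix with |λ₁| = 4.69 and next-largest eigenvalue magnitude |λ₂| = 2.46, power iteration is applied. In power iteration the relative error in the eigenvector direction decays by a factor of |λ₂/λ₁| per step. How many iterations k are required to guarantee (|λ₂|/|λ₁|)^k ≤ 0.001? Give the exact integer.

|λ₂/λ₁| = 2.46/4.69 = 0.52452
Need k ≥ ln(0.001) / ln(0.52452) = -6.9078 / -0.6453 ≈ 10.705
Smallest integer k satisfying the bound: 11

11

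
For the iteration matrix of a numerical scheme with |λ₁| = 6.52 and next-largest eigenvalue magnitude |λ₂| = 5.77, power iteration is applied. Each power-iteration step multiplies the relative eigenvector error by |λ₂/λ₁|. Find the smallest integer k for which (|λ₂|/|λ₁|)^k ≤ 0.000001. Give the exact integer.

114

|λ₂/λ₁| = 5.77/6.52 = 0.88497
Need k ≥ ln(0.000001) / ln(0.88497) = -13.8155 / -0.1222 ≈ 113.054
Smallest integer k satisfying the bound: 114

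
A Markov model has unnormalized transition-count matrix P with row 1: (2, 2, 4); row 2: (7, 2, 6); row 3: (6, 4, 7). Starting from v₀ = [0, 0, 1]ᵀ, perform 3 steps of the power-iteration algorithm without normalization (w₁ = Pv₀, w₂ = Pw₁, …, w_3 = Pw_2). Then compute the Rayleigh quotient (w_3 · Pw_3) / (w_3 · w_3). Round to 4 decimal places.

13.3534

w1 = Pv₀ = (2·0 + 2·0 + 4·1; 7·0 + 2·0 + 6·1; 6·0 + 4·0 + 7·1) = (4, 6, 7)
w2 = Pw1 = (2·4 + 2·6 + 4·7; 7·4 + 2·6 + 6·7; 6·4 + 4·6 + 7·7) = (48, 82, 97)
w3 = Pw2 = (648, 1082, 1295)
Pw3 = (8640, 14470, 17281)
w3·Pw3 = 648·8640 + 1082·14470 + 1295·17281 = 43634155; w3·w3 = 648·648 + 1082·1082 + 1295·1295 = 3267653
λ ≈ 43634155/3267653 = 13.3534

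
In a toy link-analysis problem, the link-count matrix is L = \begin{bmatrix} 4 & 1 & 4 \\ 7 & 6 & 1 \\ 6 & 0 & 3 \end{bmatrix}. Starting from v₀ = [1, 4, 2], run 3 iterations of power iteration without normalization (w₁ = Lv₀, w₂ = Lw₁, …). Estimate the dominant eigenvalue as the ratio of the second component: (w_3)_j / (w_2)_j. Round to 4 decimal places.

λ ≈ 9.5621

w1 = Lv₀ = (16, 33, 12)
w2 = Lw1 = (145, 322, 132)
w3 = Lw2 = (1430, 3079, 1266)
Ratio at component: 3079 / 322 = 9.5621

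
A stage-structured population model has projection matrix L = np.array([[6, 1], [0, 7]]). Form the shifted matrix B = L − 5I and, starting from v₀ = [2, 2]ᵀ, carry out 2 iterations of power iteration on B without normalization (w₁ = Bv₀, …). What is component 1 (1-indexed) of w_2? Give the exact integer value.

8

B = L − 5I has rows (1, 1); (0, 2)
w1 = Bv₀ = (1·2 + 1·2; 0·2 + 2·2) = (4, 4)
w2 = Bw1 = (1·4 + 1·4; 0·4 + 2·4) = (8, 8)
Requested component of w2: 8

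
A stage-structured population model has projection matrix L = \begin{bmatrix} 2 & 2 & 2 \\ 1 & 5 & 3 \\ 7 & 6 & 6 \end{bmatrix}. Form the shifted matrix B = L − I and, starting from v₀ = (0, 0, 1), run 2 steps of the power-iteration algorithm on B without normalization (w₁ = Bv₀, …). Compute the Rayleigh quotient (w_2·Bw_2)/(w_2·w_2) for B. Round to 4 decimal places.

B = L − I has rows (1, 2, 2); (1, 4, 3); (7, 6, 5)
w1 = Bv₀ = (2, 3, 5)
w2 = Bw1 = (18, 29, 57)
Bw2 = (190, 305, 585)
w2·Bw2 = 45610; w2·w2 = 4414; μ ≈ 45610/4414 = 10.3330

10.3330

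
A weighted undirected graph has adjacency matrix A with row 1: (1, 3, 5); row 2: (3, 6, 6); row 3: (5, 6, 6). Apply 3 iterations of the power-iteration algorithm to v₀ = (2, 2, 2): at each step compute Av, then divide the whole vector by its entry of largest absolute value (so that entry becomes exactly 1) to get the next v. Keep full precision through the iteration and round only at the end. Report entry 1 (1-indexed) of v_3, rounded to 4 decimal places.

Av0 = (18.00000, 30.00000, 34.00000); divide by 34.00000 → v1 = (0.52941, 0.88235, 1.00000)
Av1 = (8.17647, 12.88235, 13.94118); divide by 13.94118 → v2 = (0.58650, 0.92405, 1.00000)
Av2 = (8.35865, 13.30380, 14.47679); divide by 14.47679 → v3 = (0.57738, 0.91897, 1.00000)
Requested entry of v3: 3962/6862 = 0.5774

0.5774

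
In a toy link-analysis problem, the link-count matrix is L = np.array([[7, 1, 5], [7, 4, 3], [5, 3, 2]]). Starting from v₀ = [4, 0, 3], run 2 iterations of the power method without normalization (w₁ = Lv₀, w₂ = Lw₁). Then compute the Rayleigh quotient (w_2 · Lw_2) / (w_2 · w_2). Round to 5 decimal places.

w1 = Lv₀ = (43, 37, 26)
w2 = Lw1 = (468, 527, 378)
Lw2 = (5693, 6518, 4677)
w2·Lw2 = 468·5693 + 527·6518 + 378·4677 = 7867216; w2·w2 = 468·468 + 527·527 + 378·378 = 639637
λ ≈ 7867216/639637 = 12.29950

λ ≈ 12.29950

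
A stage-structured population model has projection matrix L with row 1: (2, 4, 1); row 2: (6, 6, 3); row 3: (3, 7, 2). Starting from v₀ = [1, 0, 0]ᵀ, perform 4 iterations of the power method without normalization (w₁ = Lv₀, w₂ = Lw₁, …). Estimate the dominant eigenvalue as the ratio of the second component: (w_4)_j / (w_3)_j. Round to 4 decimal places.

λ ≈ 11.6000

w1 = Lv₀ = (2, 6, 3)
w2 = Lw1 = (31, 57, 54)
w3 = Lw2 = (344, 690, 600)
w4 = Lw3 = (4048, 8004, 7062)
Ratio at component: 8004 / 690 = 11.6000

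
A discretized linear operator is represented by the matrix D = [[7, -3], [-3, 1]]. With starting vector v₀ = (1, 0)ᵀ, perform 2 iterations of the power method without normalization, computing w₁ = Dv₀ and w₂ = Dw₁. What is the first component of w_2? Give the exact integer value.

w1 = Dv₀ = (7, -3)
w2 = Dw1 = (58, -24)
The requested component of w2 is 58.

58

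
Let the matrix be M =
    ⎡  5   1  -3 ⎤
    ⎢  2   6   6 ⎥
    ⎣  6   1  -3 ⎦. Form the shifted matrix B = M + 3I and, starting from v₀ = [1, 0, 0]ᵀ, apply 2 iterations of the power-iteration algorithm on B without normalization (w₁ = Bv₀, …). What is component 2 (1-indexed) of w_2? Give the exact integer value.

B = M + 3I has rows (8, 1, -3); (2, 9, 6); (6, 1, 0)
w1 = Bv₀ = (8, 2, 6)
w2 = Bw1 = (48, 70, 50)
Requested component of w2: 70

70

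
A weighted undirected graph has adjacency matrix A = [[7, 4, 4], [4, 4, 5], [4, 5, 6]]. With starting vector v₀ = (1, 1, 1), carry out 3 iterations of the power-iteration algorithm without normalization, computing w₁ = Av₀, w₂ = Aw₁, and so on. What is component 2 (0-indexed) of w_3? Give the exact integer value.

3093

w1 = Av₀ = (7·1 + 4·1 + 4·1; 4·1 + 4·1 + 5·1; 4·1 + 5·1 + 6·1) = (15, 13, 15)
w2 = Aw1 = (7·15 + 4·13 + 4·15; 4·15 + 4·13 + 5·15; 4·15 + 5·13 + 6·15) = (217, 187, 215)
w3 = Aw2 = (3127, 2691, 3093)
The requested component of w3 is 3093.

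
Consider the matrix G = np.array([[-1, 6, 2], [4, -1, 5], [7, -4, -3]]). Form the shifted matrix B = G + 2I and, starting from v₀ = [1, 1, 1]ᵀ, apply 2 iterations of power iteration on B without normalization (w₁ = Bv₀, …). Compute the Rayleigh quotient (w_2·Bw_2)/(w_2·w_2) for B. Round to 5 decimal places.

B = G + 2I has rows (1, 6, 2); (4, 1, 5); (7, -4, -1)
w1 = Bv₀ = (9, 10, 2)
w2 = Bw1 = (73, 56, 21)
Bw2 = (451, 453, 266)
w2·Bw2 = 63877; w2·w2 = 8906; μ ≈ 63877/8906 = 7.17236

7.17236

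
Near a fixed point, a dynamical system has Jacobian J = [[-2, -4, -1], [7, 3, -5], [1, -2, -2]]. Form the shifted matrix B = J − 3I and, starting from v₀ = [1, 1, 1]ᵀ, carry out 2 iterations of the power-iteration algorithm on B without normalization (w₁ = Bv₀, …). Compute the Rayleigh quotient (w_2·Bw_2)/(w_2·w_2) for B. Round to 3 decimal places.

B = J − 3I has rows (-5, -4, -1); (7, 0, -5); (1, -2, -5)
w1 = Bv₀ = ((-5)·1 + (-4)·1 + (-1)·1; 7·1 + 0·1 + (-5)·1; 1·1 + (-2)·1 + (-5)·1) = (-10, 2, -6)
w2 = Bw1 = ((-5)·(-10) + (-4)·2 + (-1)·(-6); 7·(-10) + 0·2 + (-5)·(-6); 1·(-10) + (-2)·2 + (-5)·(-6)) = (48, -40, 16)
Bw2 = (-96, 256, 48)
w2·Bw2 = -14080; w2·w2 = 4160; μ ≈ -14080/4160 = -3.385

μ ≈ -3.385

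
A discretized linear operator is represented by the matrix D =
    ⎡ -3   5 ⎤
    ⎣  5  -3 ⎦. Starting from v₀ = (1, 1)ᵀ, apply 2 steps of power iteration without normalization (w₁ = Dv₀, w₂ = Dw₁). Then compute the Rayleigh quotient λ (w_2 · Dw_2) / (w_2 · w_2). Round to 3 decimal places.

2.000

w1 = Dv₀ = ((-3)·1 + 5·1; 5·1 + (-3)·1) = (2, 2)
w2 = Dw1 = ((-3)·2 + 5·2; 5·2 + (-3)·2) = (4, 4)
Dw2 = (8, 8)
w2·Dw2 = 4·8 + 4·8 = 64; w2·w2 = 4·4 + 4·4 = 32
λ ≈ 64/32 = 2.000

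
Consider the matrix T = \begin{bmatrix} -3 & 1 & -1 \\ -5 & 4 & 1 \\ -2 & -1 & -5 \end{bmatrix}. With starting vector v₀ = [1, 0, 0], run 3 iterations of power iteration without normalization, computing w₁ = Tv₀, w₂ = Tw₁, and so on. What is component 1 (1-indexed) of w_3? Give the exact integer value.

w1 = Tv₀ = ((-3)·1 + 1·0 + (-1)·0; (-5)·1 + 4·0 + 1·0; (-2)·1 + (-1)·0 + (-5)·0) = (-3, -5, -2)
w2 = Tw1 = ((-3)·(-3) + 1·(-5) + (-1)·(-2); (-5)·(-3) + 4·(-5) + 1·(-2); (-2)·(-3) + (-1)·(-5) + (-5)·(-2)) = (6, -7, 21)
w3 = Tw2 = (-46, -37, -110)
The requested component of w3 is -46.

-46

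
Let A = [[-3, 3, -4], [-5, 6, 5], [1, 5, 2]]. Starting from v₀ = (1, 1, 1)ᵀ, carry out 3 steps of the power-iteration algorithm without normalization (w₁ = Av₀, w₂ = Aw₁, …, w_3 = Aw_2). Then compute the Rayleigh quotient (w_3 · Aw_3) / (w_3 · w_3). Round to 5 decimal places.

8.74954

w1 = Av₀ = ((-3)·1 + 3·1 + (-4)·1; (-5)·1 + 6·1 + 5·1; 1·1 + 5·1 + 2·1) = (-4, 6, 8)
w2 = Aw1 = ((-3)·(-4) + 3·6 + (-4)·8; (-5)·(-4) + 6·6 + 5·8; 1·(-4) + 5·6 + 2·8) = (-2, 96, 42)
w3 = Aw2 = (126, 796, 562)
Aw3 = (-238, 6956, 5230)
w3·Aw3 = 126·(-238) + 796·6956 + 562·5230 = 8446248; w3·w3 = 126·126 + 796·796 + 562·562 = 965336
λ ≈ 8446248/965336 = 8.74954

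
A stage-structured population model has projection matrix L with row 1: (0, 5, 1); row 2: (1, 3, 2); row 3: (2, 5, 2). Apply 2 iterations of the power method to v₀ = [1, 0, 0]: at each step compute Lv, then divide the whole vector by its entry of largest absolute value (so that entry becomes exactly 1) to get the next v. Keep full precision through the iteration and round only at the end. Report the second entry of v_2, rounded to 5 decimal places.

0.77778

Lv0 = (0.000000, 1.000000, 2.000000); divide by 2.000000 → v1 = (0.000000, 0.500000, 1.000000)
Lv1 = (3.500000, 3.500000, 4.500000); divide by 4.500000 → v2 = (0.777778, 0.777778, 1.000000)
Requested entry of v2: 7/9 = 0.77778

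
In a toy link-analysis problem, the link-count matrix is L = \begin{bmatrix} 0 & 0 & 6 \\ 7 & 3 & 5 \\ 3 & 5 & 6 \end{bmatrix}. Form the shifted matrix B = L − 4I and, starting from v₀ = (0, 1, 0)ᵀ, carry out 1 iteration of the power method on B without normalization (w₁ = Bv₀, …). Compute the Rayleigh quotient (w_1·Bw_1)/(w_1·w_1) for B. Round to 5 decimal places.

μ ≈ -0.03846

B = L − 4I has rows (-4, 0, 6); (7, -1, 5); (3, 5, 2)
w1 = Bv₀ = (0, -1, 5)
Bw1 = (30, 26, 5)
w1·Bw1 = -1; w1·w1 = 26; μ ≈ -1/26 = -0.03846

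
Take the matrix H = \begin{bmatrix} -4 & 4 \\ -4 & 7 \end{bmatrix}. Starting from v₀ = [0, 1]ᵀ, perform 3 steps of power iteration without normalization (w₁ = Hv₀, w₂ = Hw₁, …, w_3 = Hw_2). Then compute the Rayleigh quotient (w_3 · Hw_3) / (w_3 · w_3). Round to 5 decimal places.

5.08568

w1 = Hv₀ = (4, 7)
w2 = Hw1 = (12, 33)
w3 = Hw2 = (84, 183)
Hw3 = (396, 945)
w3·Hw3 = 84·396 + 183·945 = 206199; w3·w3 = 84·84 + 183·183 = 40545
λ ≈ 206199/40545 = 5.08568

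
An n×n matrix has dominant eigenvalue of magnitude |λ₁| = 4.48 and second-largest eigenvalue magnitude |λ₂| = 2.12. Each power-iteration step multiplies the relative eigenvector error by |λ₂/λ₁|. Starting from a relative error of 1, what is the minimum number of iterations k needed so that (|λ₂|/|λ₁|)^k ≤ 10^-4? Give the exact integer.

13

|λ₂/λ₁| = 2.12/4.48 = 0.47321
Need k ≥ ln(10^-4) / ln(0.47321) = -9.2103 / -0.7482 ≈ 12.310
Smallest integer k satisfying the bound: 13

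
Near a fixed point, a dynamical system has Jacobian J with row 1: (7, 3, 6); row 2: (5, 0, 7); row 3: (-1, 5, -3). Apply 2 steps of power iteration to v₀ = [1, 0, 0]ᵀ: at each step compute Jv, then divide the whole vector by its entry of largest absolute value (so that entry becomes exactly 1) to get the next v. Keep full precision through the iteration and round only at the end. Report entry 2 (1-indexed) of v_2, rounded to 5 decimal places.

Jv0 = (7.000000, 5.000000, -1.000000); divide by 7.000000 → v1 = (1.000000, 0.714286, -0.142857)
Jv1 = (8.285714, 4.000000, 3.000000); divide by 8.285714 → v2 = (1.000000, 0.482759, 0.362069)
Requested entry of v2: 28/58 = 0.48276

0.48276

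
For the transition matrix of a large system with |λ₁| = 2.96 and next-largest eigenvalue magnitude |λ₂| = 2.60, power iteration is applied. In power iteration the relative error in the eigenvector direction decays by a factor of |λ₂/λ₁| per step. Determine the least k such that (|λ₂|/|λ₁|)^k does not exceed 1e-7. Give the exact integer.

125

|λ₂/λ₁| = 2.60/2.96 = 0.87838
Need k ≥ ln(1e-7) / ln(0.87838) = -16.1181 / -0.1297 ≈ 124.293
Smallest integer k satisfying the bound: 125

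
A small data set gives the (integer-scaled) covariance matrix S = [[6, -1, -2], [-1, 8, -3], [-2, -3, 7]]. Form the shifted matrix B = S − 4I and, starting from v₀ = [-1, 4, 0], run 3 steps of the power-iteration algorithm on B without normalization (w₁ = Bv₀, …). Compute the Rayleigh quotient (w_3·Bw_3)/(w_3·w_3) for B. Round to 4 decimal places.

B = S − 4I has rows (2, -1, -2); (-1, 4, -3); (-2, -3, 3)
w1 = Bv₀ = (2·(-1) + (-1)·4 + (-2)·0; (-1)·(-1) + 4·4 + (-3)·0; (-2)·(-1) + (-3)·4 + 3·0) = (-6, 17, -10)
w2 = Bw1 = (2·(-6) + (-1)·17 + (-2)·(-10); (-1)·(-6) + 4·17 + (-3)·(-10); (-2)·(-6) + (-3)·17 + 3·(-10)) = (-9, 104, -69)
w3 = Bw2 = (16, 632, -501)
Bw3 = (402, 4015, -3431)
w3·Bw3 = 4262843; w3·w3 = 650681; μ ≈ 4262843/650681 = 6.5514

μ ≈ 6.5514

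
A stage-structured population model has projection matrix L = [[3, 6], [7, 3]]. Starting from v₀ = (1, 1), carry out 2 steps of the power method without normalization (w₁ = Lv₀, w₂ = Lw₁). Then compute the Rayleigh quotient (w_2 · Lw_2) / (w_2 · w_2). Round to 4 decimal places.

w1 = Lv₀ = (3·1 + 6·1; 7·1 + 3·1) = (9, 10)
w2 = Lw1 = (3·9 + 6·10; 7·9 + 3·10) = (87, 93)
Lw2 = (819, 888)
w2·Lw2 = 87·819 + 93·888 = 153837; w2·w2 = 87·87 + 93·93 = 16218
λ ≈ 153837/16218 = 9.4856

9.4856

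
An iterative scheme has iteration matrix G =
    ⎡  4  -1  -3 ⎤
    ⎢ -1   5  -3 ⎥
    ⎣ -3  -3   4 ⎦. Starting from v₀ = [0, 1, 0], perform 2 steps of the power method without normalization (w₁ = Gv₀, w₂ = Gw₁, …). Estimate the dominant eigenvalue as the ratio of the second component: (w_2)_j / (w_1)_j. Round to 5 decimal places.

w1 = Gv₀ = (4·0 + (-1)·1 + (-3)·0; (-1)·0 + 5·1 + (-3)·0; (-3)·0 + (-3)·1 + 4·0) = (-1, 5, -3)
w2 = Gw1 = (4·(-1) + (-1)·5 + (-3)·(-3); (-1)·(-1) + 5·5 + (-3)·(-3); (-3)·(-1) + (-3)·5 + 4·(-3)) = (0, 35, -24)
Ratio at component: 35 / 5 = 7.00000

7.00000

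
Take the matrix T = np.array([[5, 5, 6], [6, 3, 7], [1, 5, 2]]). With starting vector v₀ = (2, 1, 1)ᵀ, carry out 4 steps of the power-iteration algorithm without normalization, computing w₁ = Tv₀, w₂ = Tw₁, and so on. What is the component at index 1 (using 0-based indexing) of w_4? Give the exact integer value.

w1 = Tv₀ = (21, 22, 9)
w2 = Tw1 = (269, 255, 149)
w3 = Tw2 = (3514, 3422, 1842)
w4 = Tw3 = (45732, 44244, 24308)
The requested component of w4 is 44244.

44244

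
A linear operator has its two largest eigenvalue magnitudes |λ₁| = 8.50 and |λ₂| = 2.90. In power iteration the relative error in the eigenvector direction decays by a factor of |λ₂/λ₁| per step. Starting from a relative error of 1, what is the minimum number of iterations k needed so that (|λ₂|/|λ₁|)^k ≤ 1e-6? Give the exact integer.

|λ₂/λ₁| = 2.90/8.50 = 0.34118
Need k ≥ ln(1e-6) / ln(0.34118) = -13.8155 / -1.0754 ≈ 12.847
Smallest integer k satisfying the bound: 13

13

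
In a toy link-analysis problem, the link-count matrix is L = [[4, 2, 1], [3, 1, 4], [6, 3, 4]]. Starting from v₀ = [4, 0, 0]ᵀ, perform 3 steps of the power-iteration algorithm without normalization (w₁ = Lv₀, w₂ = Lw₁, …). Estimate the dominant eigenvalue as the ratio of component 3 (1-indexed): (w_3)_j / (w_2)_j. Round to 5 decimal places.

w1 = Lv₀ = (4·4 + 2·0 + 1·0; 3·4 + 1·0 + 4·0; 6·4 + 3·0 + 4·0) = (16, 12, 24)
w2 = Lw1 = (4·16 + 2·12 + 1·24; 3·16 + 1·12 + 4·24; 6·16 + 3·12 + 4·24) = (112, 156, 228)
w3 = Lw2 = (988, 1404, 2052)
Ratio at component: 2052 / 228 = 9.00000

λ ≈ 9.00000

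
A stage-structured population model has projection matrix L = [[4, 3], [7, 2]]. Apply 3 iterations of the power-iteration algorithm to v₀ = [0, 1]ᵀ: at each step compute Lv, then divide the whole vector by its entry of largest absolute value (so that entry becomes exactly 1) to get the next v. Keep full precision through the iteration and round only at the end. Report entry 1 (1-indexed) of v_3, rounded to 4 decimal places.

0.8352

Lv0 = (3.00000, 2.00000); divide by 3.00000 → v1 = (1.00000, 0.66667)
Lv1 = (6.00000, 8.33333); divide by 8.33333 → v2 = (0.72000, 1.00000)
Lv2 = (5.88000, 7.04000); divide by 7.04000 → v3 = (0.83523, 1.00000)
Requested entry of v3: 147/176 = 0.8352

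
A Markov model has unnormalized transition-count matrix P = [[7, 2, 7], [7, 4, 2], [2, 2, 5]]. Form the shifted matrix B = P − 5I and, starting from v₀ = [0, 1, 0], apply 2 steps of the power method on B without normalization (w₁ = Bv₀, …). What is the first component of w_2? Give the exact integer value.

16

B = P − 5I has rows (2, 2, 7); (7, -1, 2); (2, 2, 0)
w1 = Bv₀ = (2·0 + 2·1 + 7·0; 7·0 + (-1)·1 + 2·0; 2·0 + 2·1 + 0·0) = (2, -1, 2)
w2 = Bw1 = (2·2 + 2·(-1) + 7·2; 7·2 + (-1)·(-1) + 2·2; 2·2 + 2·(-1) + 0·2) = (16, 19, 2)
Requested component of w2: 16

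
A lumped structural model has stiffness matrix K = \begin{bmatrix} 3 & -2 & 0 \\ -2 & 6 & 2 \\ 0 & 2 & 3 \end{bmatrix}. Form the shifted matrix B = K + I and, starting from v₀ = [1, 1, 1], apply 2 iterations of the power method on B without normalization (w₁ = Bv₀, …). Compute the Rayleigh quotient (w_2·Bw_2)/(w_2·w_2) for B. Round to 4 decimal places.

B = K + I has rows (4, -2, 0); (-2, 7, 2); (0, 2, 4)
w1 = Bv₀ = (2, 7, 6)
w2 = Bw1 = (-6, 57, 38)
Bw2 = (-138, 487, 266)
w2·Bw2 = 38695; w2·w2 = 4729; μ ≈ 38695/4729 = 8.1825

8.1825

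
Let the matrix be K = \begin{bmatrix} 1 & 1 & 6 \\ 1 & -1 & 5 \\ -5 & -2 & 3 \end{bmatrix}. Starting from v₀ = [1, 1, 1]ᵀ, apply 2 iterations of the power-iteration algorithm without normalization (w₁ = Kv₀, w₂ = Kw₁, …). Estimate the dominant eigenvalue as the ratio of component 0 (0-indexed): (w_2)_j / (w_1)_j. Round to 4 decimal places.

-1.3750

w1 = Kv₀ = (8, 5, -4)
w2 = Kw1 = (-11, -17, -62)
Ratio at component: -11 / 8 = -1.3750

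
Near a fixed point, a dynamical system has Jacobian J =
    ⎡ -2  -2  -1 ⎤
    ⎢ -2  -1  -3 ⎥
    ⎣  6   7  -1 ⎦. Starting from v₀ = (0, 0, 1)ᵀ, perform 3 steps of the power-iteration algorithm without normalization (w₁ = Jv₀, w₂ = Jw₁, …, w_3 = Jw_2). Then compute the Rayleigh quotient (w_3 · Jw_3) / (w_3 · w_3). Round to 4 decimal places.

w1 = Jv₀ = ((-2)·0 + (-2)·0 + (-1)·1; (-2)·0 + (-1)·0 + (-3)·1; 6·0 + 7·0 + (-1)·1) = (-1, -3, -1)
w2 = Jw1 = ((-2)·(-1) + (-2)·(-3) + (-1)·(-1); (-2)·(-1) + (-1)·(-3) + (-3)·(-1); 6·(-1) + 7·(-3) + (-1)·(-1)) = (9, 8, -26)
w3 = Jw2 = (-8, 52, 136)
Jw3 = (-224, -444, 180)
w3·Jw3 = (-8)·(-224) + 52·(-444) + 136·180 = 3184; w3·w3 = (-8)·(-8) + 52·52 + 136·136 = 21264
λ ≈ 3184/21264 = 0.1497

0.1497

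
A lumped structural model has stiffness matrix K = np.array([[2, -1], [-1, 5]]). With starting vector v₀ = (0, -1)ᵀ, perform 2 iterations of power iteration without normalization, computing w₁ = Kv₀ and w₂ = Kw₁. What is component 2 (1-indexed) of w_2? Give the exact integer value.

-26

w1 = Kv₀ = (2·0 + (-1)·(-1); (-1)·0 + 5·(-1)) = (1, -5)
w2 = Kw1 = (2·1 + (-1)·(-5); (-1)·1 + 5·(-5)) = (7, -26)
The requested component of w2 is -26.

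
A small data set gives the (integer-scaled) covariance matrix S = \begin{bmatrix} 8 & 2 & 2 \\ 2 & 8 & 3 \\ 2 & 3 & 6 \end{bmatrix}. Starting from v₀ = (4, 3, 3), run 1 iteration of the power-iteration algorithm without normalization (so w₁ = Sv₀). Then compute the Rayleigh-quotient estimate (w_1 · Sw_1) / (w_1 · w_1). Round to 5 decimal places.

w1 = Sv₀ = (44, 41, 35)
Sw1 = (504, 521, 421)
w1·Sw1 = 44·504 + 41·521 + 35·421 = 58272; w1·w1 = 44·44 + 41·41 + 35·35 = 4842
λ ≈ 58272/4842 = 12.03470

12.03470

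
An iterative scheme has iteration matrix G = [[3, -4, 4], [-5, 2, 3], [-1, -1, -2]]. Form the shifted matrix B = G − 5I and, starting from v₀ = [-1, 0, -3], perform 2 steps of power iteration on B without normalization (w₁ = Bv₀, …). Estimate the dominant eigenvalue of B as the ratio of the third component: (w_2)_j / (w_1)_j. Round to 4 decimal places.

-6.3636

B = G − 5I has rows (-2, -4, 4); (-5, -3, 3); (-1, -1, -7)
w1 = Bv₀ = (-10, -4, 22)
w2 = Bw1 = (124, 128, -140)
Ratio: -140/22 = -6.3636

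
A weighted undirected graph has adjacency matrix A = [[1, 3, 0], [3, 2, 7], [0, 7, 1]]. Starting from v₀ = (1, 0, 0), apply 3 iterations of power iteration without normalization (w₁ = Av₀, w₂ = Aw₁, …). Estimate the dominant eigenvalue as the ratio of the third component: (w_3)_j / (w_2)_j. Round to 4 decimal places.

4.0000

w1 = Av₀ = (1, 3, 0)
w2 = Aw1 = (10, 9, 21)
w3 = Aw2 = (37, 195, 84)
Ratio at component: 84 / 21 = 4.0000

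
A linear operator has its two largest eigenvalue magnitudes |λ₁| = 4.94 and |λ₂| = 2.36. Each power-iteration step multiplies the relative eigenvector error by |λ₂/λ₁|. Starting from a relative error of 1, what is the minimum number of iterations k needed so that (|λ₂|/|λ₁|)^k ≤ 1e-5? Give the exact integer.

16

|λ₂/λ₁| = 2.36/4.94 = 0.47773
Need k ≥ ln(1e-5) / ln(0.47773) = -11.5129 / -0.7387 ≈ 15.585
Smallest integer k satisfying the bound: 16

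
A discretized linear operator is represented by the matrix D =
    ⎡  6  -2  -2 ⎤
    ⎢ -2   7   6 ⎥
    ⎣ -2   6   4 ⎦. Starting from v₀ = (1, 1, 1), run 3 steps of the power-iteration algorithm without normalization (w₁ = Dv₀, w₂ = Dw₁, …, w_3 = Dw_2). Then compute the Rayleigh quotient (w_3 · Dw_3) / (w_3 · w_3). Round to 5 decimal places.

12.78048

w1 = Dv₀ = (6·1 + (-2)·1 + (-2)·1; (-2)·1 + 7·1 + 6·1; (-2)·1 + 6·1 + 4·1) = (2, 11, 8)
w2 = Dw1 = (6·2 + (-2)·11 + (-2)·8; (-2)·2 + 7·11 + 6·8; (-2)·2 + 6·11 + 4·8) = (-26, 121, 94)
w3 = Dw2 = (-586, 1463, 1154)
Dw3 = (-8750, 18337, 14566)
w3·Dw3 = (-586)·(-8750) + 1463·18337 + 1154·14566 = 48763695; w3·w3 = (-586)·(-586) + 1463·1463 + 1154·1154 = 3815481
λ ≈ 48763695/3815481 = 12.78048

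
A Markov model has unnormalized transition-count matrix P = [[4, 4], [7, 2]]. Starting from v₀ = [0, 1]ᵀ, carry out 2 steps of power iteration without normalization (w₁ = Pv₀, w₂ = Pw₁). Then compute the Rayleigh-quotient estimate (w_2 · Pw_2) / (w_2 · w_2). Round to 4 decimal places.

8.0000

w1 = Pv₀ = (4, 2)
w2 = Pw1 = (24, 32)
Pw2 = (224, 232)
w2·Pw2 = 24·224 + 32·232 = 12800; w2·w2 = 24·24 + 32·32 = 1600
λ ≈ 12800/1600 = 8.0000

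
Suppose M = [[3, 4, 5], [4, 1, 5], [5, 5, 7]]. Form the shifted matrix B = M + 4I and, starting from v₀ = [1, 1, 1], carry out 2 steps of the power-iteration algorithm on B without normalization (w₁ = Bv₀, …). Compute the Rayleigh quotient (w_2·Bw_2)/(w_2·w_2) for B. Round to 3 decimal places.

B = M + 4I has rows (7, 4, 5); (4, 5, 5); (5, 5, 11)
w1 = Bv₀ = (7·1 + 4·1 + 5·1; 4·1 + 5·1 + 5·1; 5·1 + 5·1 + 11·1) = (16, 14, 21)
w2 = Bw1 = (7·16 + 4·14 + 5·21; 4·16 + 5·14 + 5·21; 5·16 + 5·14 + 11·21) = (273, 239, 381)
Bw2 = (4772, 4192, 6751)
w2·Bw2 = 4876775; w2·w2 = 276811; μ ≈ 4876775/276811 = 17.618

17.618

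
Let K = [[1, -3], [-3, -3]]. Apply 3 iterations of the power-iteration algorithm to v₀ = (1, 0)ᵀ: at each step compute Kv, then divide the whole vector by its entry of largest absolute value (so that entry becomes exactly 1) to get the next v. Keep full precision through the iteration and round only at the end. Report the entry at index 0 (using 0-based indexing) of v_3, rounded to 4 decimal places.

Kv0 = (1.00000, -3.00000); divide by -3.00000 → v1 = (-0.33333, 1.00000)
Kv1 = (-3.33333, -2.00000); divide by -3.33333 → v2 = (1.00000, 0.60000)
Kv2 = (-0.80000, -4.80000); divide by -4.80000 → v3 = (0.16667, 1.00000)
Requested entry of v3: -8/-48 = 0.1667

0.1667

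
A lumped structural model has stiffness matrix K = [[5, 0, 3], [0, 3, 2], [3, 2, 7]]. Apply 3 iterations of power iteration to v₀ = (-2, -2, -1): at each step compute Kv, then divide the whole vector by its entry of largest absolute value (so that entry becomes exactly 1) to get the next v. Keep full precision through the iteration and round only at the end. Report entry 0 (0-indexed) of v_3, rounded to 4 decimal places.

0.6552

Kv0 = (-13.00000, -8.00000, -17.00000); divide by -17.00000 → v1 = (0.76471, 0.47059, 1.00000)
Kv1 = (6.82353, 3.41176, 10.23529); divide by 10.23529 → v2 = (0.66667, 0.33333, 1.00000)
Kv2 = (6.33333, 3.00000, 9.66667); divide by 9.66667 → v3 = (0.65517, 0.31034, 1.00000)
Requested entry of v3: -1102/-1682 = 0.6552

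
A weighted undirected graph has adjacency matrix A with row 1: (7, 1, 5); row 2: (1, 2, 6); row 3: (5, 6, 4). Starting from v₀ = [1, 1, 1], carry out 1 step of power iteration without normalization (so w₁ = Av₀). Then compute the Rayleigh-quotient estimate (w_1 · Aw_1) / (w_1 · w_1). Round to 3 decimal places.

λ ≈ 12.735

w1 = Av₀ = (13, 9, 15)
Aw1 = (175, 121, 179)
w1·Aw1 = 13·175 + 9·121 + 15·179 = 6049; w1·w1 = 13·13 + 9·9 + 15·15 = 475
λ ≈ 6049/475 = 12.735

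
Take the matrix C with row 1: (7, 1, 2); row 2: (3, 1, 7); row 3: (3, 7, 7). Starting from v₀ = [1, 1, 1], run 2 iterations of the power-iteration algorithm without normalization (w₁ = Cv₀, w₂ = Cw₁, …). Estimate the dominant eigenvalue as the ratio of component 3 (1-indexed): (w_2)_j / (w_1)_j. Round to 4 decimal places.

w1 = Cv₀ = (7·1 + 1·1 + 2·1; 3·1 + 1·1 + 7·1; 3·1 + 7·1 + 7·1) = (10, 11, 17)
w2 = Cw1 = (7·10 + 1·11 + 2·17; 3·10 + 1·11 + 7·17; 3·10 + 7·11 + 7·17) = (115, 160, 226)
Ratio at component: 226 / 17 = 13.2941

λ ≈ 13.2941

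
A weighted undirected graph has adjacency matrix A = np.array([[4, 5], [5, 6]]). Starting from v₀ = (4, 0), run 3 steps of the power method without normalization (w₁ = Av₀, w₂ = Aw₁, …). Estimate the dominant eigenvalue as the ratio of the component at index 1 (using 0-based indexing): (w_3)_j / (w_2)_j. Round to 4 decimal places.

w1 = Av₀ = (4·4 + 5·0; 5·4 + 6·0) = (16, 20)
w2 = Aw1 = (4·16 + 5·20; 5·16 + 6·20) = (164, 200)
w3 = Aw2 = (1656, 2020)
Ratio at component: 2020 / 200 = 10.1000

λ ≈ 10.1000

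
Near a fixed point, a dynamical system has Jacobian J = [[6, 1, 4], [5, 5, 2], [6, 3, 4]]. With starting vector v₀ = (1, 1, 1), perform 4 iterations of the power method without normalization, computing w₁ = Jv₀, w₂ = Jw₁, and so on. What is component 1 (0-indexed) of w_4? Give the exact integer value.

19638

w1 = Jv₀ = (11, 12, 13)
w2 = Jw1 = (130, 141, 154)
w3 = Jw2 = (1537, 1663, 1819)
w4 = Jw3 = (18161, 19638, 21487)
The requested component of w4 is 19638.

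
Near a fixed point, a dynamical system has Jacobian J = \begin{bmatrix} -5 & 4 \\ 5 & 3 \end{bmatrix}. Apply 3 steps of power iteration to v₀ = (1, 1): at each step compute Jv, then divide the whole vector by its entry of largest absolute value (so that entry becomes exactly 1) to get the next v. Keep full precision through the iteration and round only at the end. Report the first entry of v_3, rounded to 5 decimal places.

Jv0 = (-1.000000, 8.000000); divide by 8.000000 → v1 = (-0.125000, 1.000000)
Jv1 = (4.625000, 2.375000); divide by 4.625000 → v2 = (1.000000, 0.513514)
Jv2 = (-2.945946, 6.540541); divide by 6.540541 → v3 = (-0.450413, 1.000000)
Requested entry of v3: -109/242 = -0.45041

-0.45041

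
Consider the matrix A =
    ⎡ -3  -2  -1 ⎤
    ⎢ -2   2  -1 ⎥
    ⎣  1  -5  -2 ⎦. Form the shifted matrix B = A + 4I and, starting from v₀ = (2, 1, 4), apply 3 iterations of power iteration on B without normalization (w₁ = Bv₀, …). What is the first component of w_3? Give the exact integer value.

-3

B = A + 4I has rows (1, -2, -1); (-2, 6, -1); (1, -5, 2)
w1 = Bv₀ = (1·2 + (-2)·1 + (-1)·4; (-2)·2 + 6·1 + (-1)·4; 1·2 + (-5)·1 + 2·4) = (-4, -2, 5)
w2 = Bw1 = (1·(-4) + (-2)·(-2) + (-1)·5; (-2)·(-4) + 6·(-2) + (-1)·5; 1·(-4) + (-5)·(-2) + 2·5) = (-5, -9, 16)
w3 = Bw2 = (-3, -60, 72)
Requested component of w3: -3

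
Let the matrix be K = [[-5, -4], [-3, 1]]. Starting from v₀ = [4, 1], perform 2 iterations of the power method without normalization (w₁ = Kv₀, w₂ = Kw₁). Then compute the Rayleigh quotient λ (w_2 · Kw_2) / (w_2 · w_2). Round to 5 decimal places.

-6.55802

w1 = Kv₀ = ((-5)·4 + (-4)·1; (-3)·4 + 1·1) = (-24, -11)
w2 = Kw1 = ((-5)·(-24) + (-4)·(-11); (-3)·(-24) + 1·(-11)) = (164, 61)
Kw2 = (-1064, -431)
w2·Kw2 = 164·(-1064) + 61·(-431) = -200787; w2·w2 = 164·164 + 61·61 = 30617
λ ≈ -200787/30617 = -6.55802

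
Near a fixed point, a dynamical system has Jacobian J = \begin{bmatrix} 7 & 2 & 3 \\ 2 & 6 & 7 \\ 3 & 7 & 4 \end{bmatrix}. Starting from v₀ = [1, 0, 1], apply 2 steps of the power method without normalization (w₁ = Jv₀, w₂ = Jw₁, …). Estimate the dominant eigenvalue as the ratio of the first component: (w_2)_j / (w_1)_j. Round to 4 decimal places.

w1 = Jv₀ = (10, 9, 7)
w2 = Jw1 = (109, 123, 121)
Ratio at component: 109 / 10 = 10.9000

λ ≈ 10.9000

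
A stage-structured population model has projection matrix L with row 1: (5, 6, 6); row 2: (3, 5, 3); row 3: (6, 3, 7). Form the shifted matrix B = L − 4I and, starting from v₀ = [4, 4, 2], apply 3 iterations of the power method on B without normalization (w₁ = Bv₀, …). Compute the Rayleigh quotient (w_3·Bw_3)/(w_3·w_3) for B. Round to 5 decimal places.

B = L − 4I has rows (1, 6, 6); (3, 1, 3); (6, 3, 3)
w1 = Bv₀ = (1·4 + 6·4 + 6·2; 3·4 + 1·4 + 3·2; 6·4 + 3·4 + 3·2) = (40, 22, 42)
w2 = Bw1 = (1·40 + 6·22 + 6·42; 3·40 + 1·22 + 3·42; 6·40 + 3·22 + 3·42) = (424, 268, 432)
w3 = Bw2 = (4624, 2836, 4644)
Bw3 = (49504, 30640, 50184)
w3·Bw3 = 548856032; w3·w3 = 50991008; μ ≈ 548856032/50991008 = 10.76378

μ ≈ 10.76378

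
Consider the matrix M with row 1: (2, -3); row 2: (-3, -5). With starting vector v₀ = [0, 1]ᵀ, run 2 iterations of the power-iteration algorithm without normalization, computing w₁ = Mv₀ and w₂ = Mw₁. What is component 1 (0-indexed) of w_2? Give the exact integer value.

w1 = Mv₀ = (-3, -5)
w2 = Mw1 = (9, 34)
The requested component of w2 is 34.

34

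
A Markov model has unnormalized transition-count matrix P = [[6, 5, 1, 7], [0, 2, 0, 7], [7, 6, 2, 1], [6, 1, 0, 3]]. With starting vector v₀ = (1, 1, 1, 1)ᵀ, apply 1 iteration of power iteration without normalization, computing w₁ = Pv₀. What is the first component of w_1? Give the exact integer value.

19

w1 = Pv₀ = (19, 9, 16, 10)
The requested component of w1 is 19.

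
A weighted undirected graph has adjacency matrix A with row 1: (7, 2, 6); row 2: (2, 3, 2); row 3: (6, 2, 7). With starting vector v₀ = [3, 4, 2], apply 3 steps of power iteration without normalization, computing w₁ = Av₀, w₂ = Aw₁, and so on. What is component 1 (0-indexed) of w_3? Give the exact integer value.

2966

w1 = Av₀ = (7·3 + 2·4 + 6·2; 2·3 + 3·4 + 2·2; 6·3 + 2·4 + 7·2) = (41, 22, 40)
w2 = Aw1 = (7·41 + 2·22 + 6·40; 2·41 + 3·22 + 2·40; 6·41 + 2·22 + 7·40) = (571, 228, 570)
w3 = Aw2 = (7873, 2966, 7872)
The requested component of w3 is 2966.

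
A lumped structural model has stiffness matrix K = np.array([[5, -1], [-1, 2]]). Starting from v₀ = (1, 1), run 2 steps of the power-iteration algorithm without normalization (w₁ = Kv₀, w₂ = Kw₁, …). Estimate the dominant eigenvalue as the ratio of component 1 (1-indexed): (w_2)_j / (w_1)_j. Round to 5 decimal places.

λ ≈ 4.75000

w1 = Kv₀ = (5·1 + (-1)·1; (-1)·1 + 2·1) = (4, 1)
w2 = Kw1 = (5·4 + (-1)·1; (-1)·4 + 2·1) = (19, -2)
Ratio at component: 19 / 4 = 4.75000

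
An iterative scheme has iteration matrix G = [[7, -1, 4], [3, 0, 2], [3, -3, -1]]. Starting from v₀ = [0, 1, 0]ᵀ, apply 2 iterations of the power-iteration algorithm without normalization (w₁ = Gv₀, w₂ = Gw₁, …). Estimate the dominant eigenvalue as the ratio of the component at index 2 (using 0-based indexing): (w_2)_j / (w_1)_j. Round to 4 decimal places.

0.0000

w1 = Gv₀ = (7·0 + (-1)·1 + 4·0; 3·0 + 0·1 + 2·0; 3·0 + (-3)·1 + (-1)·0) = (-1, 0, -3)
w2 = Gw1 = (7·(-1) + (-1)·0 + 4·(-3); 3·(-1) + 0·0 + 2·(-3); 3·(-1) + (-3)·0 + (-1)·(-3)) = (-19, -9, 0)
Ratio at component: 0 / -3 = 0.0000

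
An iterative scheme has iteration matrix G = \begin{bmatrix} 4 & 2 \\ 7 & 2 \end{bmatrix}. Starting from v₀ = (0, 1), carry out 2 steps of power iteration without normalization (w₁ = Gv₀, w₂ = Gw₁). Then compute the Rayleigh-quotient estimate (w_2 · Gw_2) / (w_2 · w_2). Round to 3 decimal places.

w1 = Gv₀ = (2, 2)
w2 = Gw1 = (12, 18)
Gw2 = (84, 120)
w2·Gw2 = 12·84 + 18·120 = 3168; w2·w2 = 12·12 + 18·18 = 468
λ ≈ 3168/468 = 6.769

6.769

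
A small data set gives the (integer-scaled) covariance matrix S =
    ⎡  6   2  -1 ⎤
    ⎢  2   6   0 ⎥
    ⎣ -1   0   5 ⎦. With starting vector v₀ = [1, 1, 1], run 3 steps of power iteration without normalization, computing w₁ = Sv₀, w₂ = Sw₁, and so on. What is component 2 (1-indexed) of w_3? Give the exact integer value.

480

w1 = Sv₀ = (6·1 + 2·1 + (-1)·1; 2·1 + 6·1 + 0·1; (-1)·1 + 0·1 + 5·1) = (7, 8, 4)
w2 = Sw1 = (6·7 + 2·8 + (-1)·4; 2·7 + 6·8 + 0·4; (-1)·7 + 0·8 + 5·4) = (54, 62, 13)
w3 = Sw2 = (435, 480, 11)
The requested component of w3 is 480.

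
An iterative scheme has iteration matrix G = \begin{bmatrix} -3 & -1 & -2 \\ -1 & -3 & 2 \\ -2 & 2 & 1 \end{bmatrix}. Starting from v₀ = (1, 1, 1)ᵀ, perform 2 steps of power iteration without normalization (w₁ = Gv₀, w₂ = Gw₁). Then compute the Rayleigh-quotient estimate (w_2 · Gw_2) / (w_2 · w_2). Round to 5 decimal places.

w1 = Gv₀ = ((-3)·1 + (-1)·1 + (-2)·1; (-1)·1 + (-3)·1 + 2·1; (-2)·1 + 2·1 + 1·1) = (-6, -2, 1)
w2 = Gw1 = ((-3)·(-6) + (-1)·(-2) + (-2)·1; (-1)·(-6) + (-3)·(-2) + 2·1; (-2)·(-6) + 2·(-2) + 1·1) = (18, 14, 9)
Gw2 = (-86, -42, 1)
w2·Gw2 = 18·(-86) + 14·(-42) + 9·1 = -2127; w2·w2 = 18·18 + 14·14 + 9·9 = 601
λ ≈ -2127/601 = -3.53910

-3.53910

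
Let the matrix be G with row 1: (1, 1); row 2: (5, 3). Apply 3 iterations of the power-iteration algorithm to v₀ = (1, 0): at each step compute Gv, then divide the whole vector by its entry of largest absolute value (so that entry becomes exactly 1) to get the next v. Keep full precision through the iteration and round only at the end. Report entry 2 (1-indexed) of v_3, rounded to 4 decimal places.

Gv0 = (1.00000, 5.00000); divide by 5.00000 → v1 = (0.20000, 1.00000)
Gv1 = (1.20000, 4.00000); divide by 4.00000 → v2 = (0.30000, 1.00000)
Gv2 = (1.30000, 4.50000); divide by 4.50000 → v3 = (0.28889, 1.00000)
Requested entry of v3: 90/90 = 1.0000

1.0000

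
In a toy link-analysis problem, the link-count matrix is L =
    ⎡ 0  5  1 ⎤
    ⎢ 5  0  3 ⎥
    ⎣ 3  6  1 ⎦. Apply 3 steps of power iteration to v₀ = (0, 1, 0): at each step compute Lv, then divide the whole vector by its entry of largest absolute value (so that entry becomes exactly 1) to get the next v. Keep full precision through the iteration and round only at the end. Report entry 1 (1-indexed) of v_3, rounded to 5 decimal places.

0.79461

Lv0 = (5.000000, 0.000000, 6.000000); divide by 6.000000 → v1 = (0.833333, 0.000000, 1.000000)
Lv1 = (1.000000, 7.166667, 3.500000); divide by 7.166667 → v2 = (0.139535, 1.000000, 0.488372)
Lv2 = (5.488372, 2.162791, 6.906977); divide by 6.906977 → v3 = (0.794613, 0.313131, 1.000000)
Requested entry of v3: 236/297 = 0.79461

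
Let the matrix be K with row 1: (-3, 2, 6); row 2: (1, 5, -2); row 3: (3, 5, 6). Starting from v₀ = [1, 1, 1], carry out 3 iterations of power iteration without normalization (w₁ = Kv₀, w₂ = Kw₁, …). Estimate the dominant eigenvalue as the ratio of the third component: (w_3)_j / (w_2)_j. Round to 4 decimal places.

w1 = Kv₀ = ((-3)·1 + 2·1 + 6·1; 1·1 + 5·1 + (-2)·1; 3·1 + 5·1 + 6·1) = (5, 4, 14)
w2 = Kw1 = ((-3)·5 + 2·4 + 6·14; 1·5 + 5·4 + (-2)·14; 3·5 + 5·4 + 6·14) = (77, -3, 119)
w3 = Kw2 = (477, -176, 930)
Ratio at component: 930 / 119 = 7.8151

λ ≈ 7.8151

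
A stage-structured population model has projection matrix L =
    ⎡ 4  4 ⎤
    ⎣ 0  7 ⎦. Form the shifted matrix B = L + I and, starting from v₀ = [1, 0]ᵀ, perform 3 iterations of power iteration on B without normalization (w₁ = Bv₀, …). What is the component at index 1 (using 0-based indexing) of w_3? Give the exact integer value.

B = L + I has rows (5, 4); (0, 8)
w1 = Bv₀ = (5·1 + 4·0; 0·1 + 8·0) = (5, 0)
w2 = Bw1 = (5·5 + 4·0; 0·5 + 8·0) = (25, 0)
w3 = Bw2 = (125, 0)
Requested component of w3: 0

0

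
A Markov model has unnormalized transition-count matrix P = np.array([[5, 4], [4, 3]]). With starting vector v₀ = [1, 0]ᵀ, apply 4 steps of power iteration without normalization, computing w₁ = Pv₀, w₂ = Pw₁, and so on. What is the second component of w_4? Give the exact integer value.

w1 = Pv₀ = (5, 4)
w2 = Pw1 = (41, 32)
w3 = Pw2 = (333, 260)
w4 = Pw3 = (2705, 2112)
The requested component of w4 is 2112.

2112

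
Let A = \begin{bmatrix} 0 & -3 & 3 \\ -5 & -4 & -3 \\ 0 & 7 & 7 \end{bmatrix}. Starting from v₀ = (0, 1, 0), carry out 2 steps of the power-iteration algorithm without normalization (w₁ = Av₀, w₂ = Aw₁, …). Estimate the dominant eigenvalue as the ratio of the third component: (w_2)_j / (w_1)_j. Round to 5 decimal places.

w1 = Av₀ = (-3, -4, 7)
w2 = Aw1 = (33, 10, 21)
Ratio at component: 21 / 7 = 3.00000

λ ≈ 3.00000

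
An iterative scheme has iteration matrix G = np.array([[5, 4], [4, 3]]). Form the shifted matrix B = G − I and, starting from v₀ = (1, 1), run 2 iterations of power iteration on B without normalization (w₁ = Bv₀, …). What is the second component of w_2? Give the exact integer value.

B = G − I has rows (4, 4); (4, 2)
w1 = Bv₀ = (4·1 + 4·1; 4·1 + 2·1) = (8, 6)
w2 = Bw1 = (4·8 + 4·6; 4·8 + 2·6) = (56, 44)
Requested component of w2: 44

44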